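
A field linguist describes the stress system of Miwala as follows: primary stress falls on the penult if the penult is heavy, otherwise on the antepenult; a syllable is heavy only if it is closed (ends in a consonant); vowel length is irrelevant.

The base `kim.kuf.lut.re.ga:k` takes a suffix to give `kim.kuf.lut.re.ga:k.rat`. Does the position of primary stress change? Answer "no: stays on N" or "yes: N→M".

Base `kim.kuf.lut.re.ga:k` (5 syllables):
  Weights: 3 lut H, 4 re L, 5 ga:k H.
  The penult (syllable 4, re) is light, so stress falls on the antepenult (syllable 3, lut).
  → primary stress on syllable 3.
Suffixed `kim.kuf.lut.re.ga:k.rat` (6 syllables):
  Weights: 4 re L, 5 ga:k H, 6 rat H.
  The penult (syllable 5, ga:k) is heavy, so it takes stress.
  → primary stress on syllable 5.

yes: 3→5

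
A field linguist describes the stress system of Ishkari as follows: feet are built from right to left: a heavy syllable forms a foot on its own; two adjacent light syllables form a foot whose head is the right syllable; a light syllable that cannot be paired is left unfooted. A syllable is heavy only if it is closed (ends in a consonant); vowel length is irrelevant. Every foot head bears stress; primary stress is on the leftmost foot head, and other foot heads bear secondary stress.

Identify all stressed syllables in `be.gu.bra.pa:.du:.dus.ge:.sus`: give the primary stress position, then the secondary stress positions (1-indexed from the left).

Weights: 1 be L, 2 gu L, 3 bra L, 4 pa: L, 5 du: L, 6 dus H, 7 ge: L, 8 sus H.
Parse right to left (heavy = foot alone; LL = one foot; stranded L unfooted): be (gu.ˈbra) (pa:.ˈdu:) (ˈdus) ge: (ˈsus).
Foot heads: 3, 5, 6, 8.
Primary stress on the leftmost head = syllable 3.
Secondary stress on 5, 6, 8: be.gu.ˈbra.pa:.ˌdu:.ˌdus.ge:.ˌsus.

primary 3, secondary 5, 6, 8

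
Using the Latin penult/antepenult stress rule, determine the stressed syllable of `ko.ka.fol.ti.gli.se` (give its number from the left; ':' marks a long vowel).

4

Classical Latin: stress the penult if heavy (long vowel or closed), else the antepenult.
Weights: 4 ti L, 5 gli L, 6 se L.
The penult (syllable 5, gli) is light, so stress falls on the antepenult (syllable 4, ti).
Stress on syllable 4: ko.ka.fol.ˈti.gli.se.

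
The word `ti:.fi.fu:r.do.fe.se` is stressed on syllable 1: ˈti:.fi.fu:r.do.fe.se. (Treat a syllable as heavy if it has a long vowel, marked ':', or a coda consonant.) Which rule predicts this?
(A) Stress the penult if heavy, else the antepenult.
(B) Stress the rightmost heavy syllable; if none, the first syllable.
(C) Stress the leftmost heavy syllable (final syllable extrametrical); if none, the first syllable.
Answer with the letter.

Rule A → syllable 4 (observed: 1).
Rule B → syllable 3 (observed: 1).
Rule C → syllable 1 ✓.

C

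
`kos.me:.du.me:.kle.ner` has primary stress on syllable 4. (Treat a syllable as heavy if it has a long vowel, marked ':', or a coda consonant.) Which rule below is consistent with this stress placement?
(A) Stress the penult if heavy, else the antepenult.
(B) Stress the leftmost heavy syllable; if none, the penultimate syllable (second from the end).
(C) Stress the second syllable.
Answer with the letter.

Rule A → syllable 4 ✓.
Rule B → syllable 1 (observed: 4).
Rule C → syllable 2 (observed: 4).

A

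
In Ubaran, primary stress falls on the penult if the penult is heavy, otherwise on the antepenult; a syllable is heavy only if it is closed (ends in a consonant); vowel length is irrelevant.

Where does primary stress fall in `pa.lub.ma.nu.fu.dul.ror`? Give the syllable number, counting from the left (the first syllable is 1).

6

Weights: 5 fu L, 6 dul H, 7 ror H.
The penult (syllable 6, dul) is heavy, so it takes stress.
Primary stress: syllable 6 → pa.lub.ma.nu.fu.ˈdul.ror.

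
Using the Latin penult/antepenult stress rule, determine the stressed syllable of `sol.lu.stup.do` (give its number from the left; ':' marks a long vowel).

3

Classical Latin: stress the penult if heavy (long vowel or closed), else the antepenult.
Weights: 2 lu L, 3 stup H, 4 do L.
The penult (syllable 3, stup) is heavy, so it takes stress.
Stress on syllable 3: sol.lu.ˈstup.do.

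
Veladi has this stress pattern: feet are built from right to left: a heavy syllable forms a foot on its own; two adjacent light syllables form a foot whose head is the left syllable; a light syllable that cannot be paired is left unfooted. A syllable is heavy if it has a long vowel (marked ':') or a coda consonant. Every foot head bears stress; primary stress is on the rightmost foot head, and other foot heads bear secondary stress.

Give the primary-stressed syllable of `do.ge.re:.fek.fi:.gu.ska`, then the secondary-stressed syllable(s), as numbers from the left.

Weights: 1 do L, 2 ge L, 3 re: H, 4 fek H, 5 fi: H, 6 gu L, 7 ska L.
Parse right to left (heavy = foot alone; LL = one foot; stranded L unfooted): (ˈdo.ge) (ˈre:) (ˈfek) (ˈfi:) (ˈgu.ska).
Foot heads: 1, 3, 4, 5, 6.
Primary stress on the rightmost head = syllable 6.
Secondary stress on 1, 3, 4, 5: ˌdo.ge.ˌre:.ˌfek.ˌfi:.ˈgu.ska.

primary 6, secondary 1, 3, 4, 5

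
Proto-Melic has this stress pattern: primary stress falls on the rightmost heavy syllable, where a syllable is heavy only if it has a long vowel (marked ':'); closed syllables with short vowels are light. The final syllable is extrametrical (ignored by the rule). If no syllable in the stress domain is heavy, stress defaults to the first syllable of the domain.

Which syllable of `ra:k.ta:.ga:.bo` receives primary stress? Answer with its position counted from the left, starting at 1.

The final syllable (4, bo) is extrametrical; the stress domain is syllables 1–3.
Weights: 1 ra:k H, 2 ta: H, 3 ga: H.
Heavy syllables in the domain: 1, 2, 3. The rightmost is syllable 3 (ga:).
Primary stress: syllable 3 → ra:k.ta:.ˈga:.bo.

3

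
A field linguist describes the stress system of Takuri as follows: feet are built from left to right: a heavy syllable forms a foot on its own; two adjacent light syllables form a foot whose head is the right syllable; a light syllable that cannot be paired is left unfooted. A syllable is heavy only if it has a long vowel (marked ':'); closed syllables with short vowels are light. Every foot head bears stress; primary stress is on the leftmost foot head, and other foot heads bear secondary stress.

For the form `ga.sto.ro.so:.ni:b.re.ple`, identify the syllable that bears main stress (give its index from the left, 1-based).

2

Weights: 1 ga L, 2 sto L, 3 ro L, 4 so: H, 5 ni:b H, 6 re L, 7 ple L.
Parse left to right (heavy = foot alone; LL = one foot; stranded L unfooted): (ga.ˈsto) ro (ˈso:) (ˈni:b) (re.ˈple).
Foot heads: 2, 4, 5, 7.
Primary stress on the leftmost head = syllable 2.
Primary stress: syllable 2 → ga.ˈsto.ro.so:.ni:b.re.ple.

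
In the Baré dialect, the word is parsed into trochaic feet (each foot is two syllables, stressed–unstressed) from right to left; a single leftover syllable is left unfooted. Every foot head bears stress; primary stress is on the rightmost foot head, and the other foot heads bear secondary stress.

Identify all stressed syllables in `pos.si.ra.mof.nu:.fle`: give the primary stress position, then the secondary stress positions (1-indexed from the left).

primary 5, secondary 1, 3

Parse right to left into trochaic (ˈσσ) feet: (ˈpos.si) (ˈra.mof) (ˈnu:.fle).
Foot heads (stressed positions): 1, 3, 5.
End Rule Rightmost: primary stress on the rightmost head = syllable 5.
Secondary stress on 1, 3: ˌpos.si.ˌra.mof.ˈnu:.fle.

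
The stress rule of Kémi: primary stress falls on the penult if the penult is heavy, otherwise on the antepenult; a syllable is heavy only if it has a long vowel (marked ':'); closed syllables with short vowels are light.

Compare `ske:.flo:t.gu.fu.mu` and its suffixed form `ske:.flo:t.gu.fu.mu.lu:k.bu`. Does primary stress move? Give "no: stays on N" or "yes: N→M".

yes: 3→6

Base `ske:.flo:t.gu.fu.mu` (5 syllables):
  Weights: 3 gu L, 4 fu L, 5 mu L.
  The penult (syllable 4, fu) is light, so stress falls on the antepenult (syllable 3, gu).
  → primary stress on syllable 3.
Suffixed `ske:.flo:t.gu.fu.mu.lu:k.bu` (7 syllables):
  Weights: 5 mu L, 6 lu:k H, 7 bu L.
  The penult (syllable 6, lu:k) is heavy, so it takes stress.
  → primary stress on syllable 6.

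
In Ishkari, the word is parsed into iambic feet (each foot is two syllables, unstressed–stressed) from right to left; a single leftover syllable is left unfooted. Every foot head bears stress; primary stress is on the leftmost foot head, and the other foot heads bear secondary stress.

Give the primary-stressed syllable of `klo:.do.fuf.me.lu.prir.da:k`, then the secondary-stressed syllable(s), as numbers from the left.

primary 3, secondary 5, 7

Parse right to left into iambic (σˈσ) feet: klo: (do.ˈfuf) (me.ˈlu) (prir.ˈda:k). Syllable 1 is left unfooted.
Foot heads (stressed positions): 3, 5, 7.
End Rule Leftmost: primary stress on the leftmost head = syllable 3.
Secondary stress on 5, 7: klo:.do.ˈfuf.me.ˌlu.prir.ˌda:k.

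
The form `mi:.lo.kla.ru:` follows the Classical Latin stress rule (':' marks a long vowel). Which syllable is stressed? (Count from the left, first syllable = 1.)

Classical Latin: stress the penult if heavy (long vowel or closed), else the antepenult.
Weights: 2 lo L, 3 kla L, 4 ru: H.
The penult (syllable 3, kla) is light, so stress falls on the antepenult (syllable 2, lo).
Stress on syllable 2: mi:.ˈlo.kla.ru:.

2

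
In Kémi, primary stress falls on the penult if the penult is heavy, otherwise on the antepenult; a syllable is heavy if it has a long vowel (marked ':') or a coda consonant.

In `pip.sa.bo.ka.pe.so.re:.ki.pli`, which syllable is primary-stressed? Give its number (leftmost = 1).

7

Weights: 7 re: H, 8 ki L, 9 pli L.
The penult (syllable 8, ki) is light, so stress falls on the antepenult (syllable 7, re:).
Primary stress: syllable 7 → pip.sa.bo.ka.pe.so.ˈre:.ki.pli.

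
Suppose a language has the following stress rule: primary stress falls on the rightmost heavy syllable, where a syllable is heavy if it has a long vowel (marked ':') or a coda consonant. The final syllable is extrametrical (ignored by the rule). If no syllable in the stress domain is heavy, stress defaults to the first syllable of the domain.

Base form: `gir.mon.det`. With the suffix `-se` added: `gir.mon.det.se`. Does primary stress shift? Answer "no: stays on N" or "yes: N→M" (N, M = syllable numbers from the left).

Base `gir.mon.det` (3 syllables):
  The final syllable (3, det) is extrametrical; the stress domain is syllables 1–2.
  Weights: 1 gir H, 2 mon H.
  Heavy syllables in the domain: 1, 2. The rightmost is syllable 2 (mon).
  → primary stress on syllable 2.
Suffixed `gir.mon.det.se` (4 syllables):
  The final syllable (4, se) is extrametrical; the stress domain is syllables 1–3.
  Weights: 1 gir H, 2 mon H, 3 det H.
  Heavy syllables in the domain: 1, 2, 3. The rightmost is syllable 3 (det).
  → primary stress on syllable 3.

yes: 2→3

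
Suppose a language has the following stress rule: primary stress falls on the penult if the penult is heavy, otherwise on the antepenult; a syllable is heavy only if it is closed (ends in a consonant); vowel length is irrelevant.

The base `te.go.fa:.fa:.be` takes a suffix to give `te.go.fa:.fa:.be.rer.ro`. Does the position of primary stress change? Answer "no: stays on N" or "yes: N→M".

yes: 3→6

Base `te.go.fa:.fa:.be` (5 syllables):
  Weights: 3 fa: L, 4 fa: L, 5 be L.
  The penult (syllable 4, fa:) is light, so stress falls on the antepenult (syllable 3, fa:).
  → primary stress on syllable 3.
Suffixed `te.go.fa:.fa:.be.rer.ro` (7 syllables):
  Weights: 5 be L, 6 rer H, 7 ro L.
  The penult (syllable 6, rer) is heavy, so it takes stress.
  → primary stress on syllable 6.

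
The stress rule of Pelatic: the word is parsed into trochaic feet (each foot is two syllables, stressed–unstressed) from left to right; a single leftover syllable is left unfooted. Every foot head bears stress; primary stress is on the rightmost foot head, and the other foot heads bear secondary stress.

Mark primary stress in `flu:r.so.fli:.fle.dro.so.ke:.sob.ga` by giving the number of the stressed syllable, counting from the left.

Parse left to right into trochaic (ˈσσ) feet: (ˈflu:r.so) (ˈfli:.fle) (ˈdro.so) (ˈke:.sob) ga. Syllable 9 is left unfooted.
Foot heads (stressed positions): 1, 3, 5, 7.
End Rule Rightmost: primary stress on the rightmost head = syllable 7.
Primary stress: syllable 7 → flu:r.so.fli:.fle.dro.so.ˈke:.sob.ga.

7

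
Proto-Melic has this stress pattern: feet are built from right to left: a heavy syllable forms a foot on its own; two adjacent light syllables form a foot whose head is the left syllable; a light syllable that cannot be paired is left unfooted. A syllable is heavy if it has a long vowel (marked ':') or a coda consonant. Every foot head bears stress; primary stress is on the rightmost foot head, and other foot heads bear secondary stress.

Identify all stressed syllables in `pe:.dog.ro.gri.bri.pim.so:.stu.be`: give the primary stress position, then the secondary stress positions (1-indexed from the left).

primary 8, secondary 1, 2, 4, 6, 7

Weights: 1 pe: H, 2 dog H, 3 ro L, 4 gri L, 5 bri L, 6 pim H, 7 so: H, 8 stu L, 9 be L.
Parse right to left (heavy = foot alone; LL = one foot; stranded L unfooted): (ˈpe:) (ˈdog) ro (ˈgri.bri) (ˈpim) (ˈso:) (ˈstu.be).
Foot heads: 1, 2, 4, 6, 7, 8.
Primary stress on the rightmost head = syllable 8.
Secondary stress on 1, 2, 4, 6, 7: ˌpe:.ˌdog.ro.ˌgri.bri.ˌpim.ˌso:.ˈstu.be.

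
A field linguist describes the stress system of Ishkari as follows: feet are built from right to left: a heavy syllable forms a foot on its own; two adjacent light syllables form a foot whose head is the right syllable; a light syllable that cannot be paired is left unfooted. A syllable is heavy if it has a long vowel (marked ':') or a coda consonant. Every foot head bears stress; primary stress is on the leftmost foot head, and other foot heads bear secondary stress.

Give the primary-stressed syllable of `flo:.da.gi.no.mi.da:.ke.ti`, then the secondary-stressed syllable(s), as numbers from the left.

primary 1, secondary 3, 5, 6, 8

Weights: 1 flo: H, 2 da L, 3 gi L, 4 no L, 5 mi L, 6 da: H, 7 ke L, 8 ti L.
Parse right to left (heavy = foot alone; LL = one foot; stranded L unfooted): (ˈflo:) (da.ˈgi) (no.ˈmi) (ˈda:) (ke.ˈti).
Foot heads: 1, 3, 5, 6, 8.
Primary stress on the leftmost head = syllable 1.
Secondary stress on 3, 5, 6, 8: ˈflo:.da.ˌgi.no.ˌmi.ˌda:.ke.ˌti.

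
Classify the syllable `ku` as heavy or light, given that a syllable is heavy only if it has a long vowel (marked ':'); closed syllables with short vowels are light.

light

`ku`: short vowel, open (no coda). Short vowel → light.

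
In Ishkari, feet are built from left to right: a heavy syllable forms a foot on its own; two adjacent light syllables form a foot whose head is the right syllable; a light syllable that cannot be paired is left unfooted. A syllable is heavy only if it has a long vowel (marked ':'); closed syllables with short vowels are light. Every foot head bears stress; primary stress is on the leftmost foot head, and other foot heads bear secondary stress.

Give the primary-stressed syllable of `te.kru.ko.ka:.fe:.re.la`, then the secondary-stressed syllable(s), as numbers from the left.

primary 2, secondary 4, 5, 7

Weights: 1 te L, 2 kru L, 3 ko L, 4 ka: H, 5 fe: H, 6 re L, 7 la L.
Parse left to right (heavy = foot alone; LL = one foot; stranded L unfooted): (te.ˈkru) ko (ˈka:) (ˈfe:) (re.ˈla).
Foot heads: 2, 4, 5, 7.
Primary stress on the leftmost head = syllable 2.
Secondary stress on 4, 5, 7: te.ˈkru.ko.ˌka:.ˌfe:.re.ˌla.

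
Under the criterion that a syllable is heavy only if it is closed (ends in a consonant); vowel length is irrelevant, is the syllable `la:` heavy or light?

light

`la:`: long vowel, open (no coda). Open (no coda) → light.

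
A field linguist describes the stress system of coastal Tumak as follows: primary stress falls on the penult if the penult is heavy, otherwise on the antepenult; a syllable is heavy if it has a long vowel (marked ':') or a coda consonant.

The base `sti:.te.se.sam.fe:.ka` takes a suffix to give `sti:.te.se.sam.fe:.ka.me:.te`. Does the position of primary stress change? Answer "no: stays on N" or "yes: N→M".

yes: 5→7

Base `sti:.te.se.sam.fe:.ka` (6 syllables):
  Weights: 4 sam H, 5 fe: H, 6 ka L.
  The penult (syllable 5, fe:) is heavy, so it takes stress.
  → primary stress on syllable 5.
Suffixed `sti:.te.se.sam.fe:.ka.me:.te` (8 syllables):
  Weights: 6 ka L, 7 me: H, 8 te L.
  The penult (syllable 7, me:) is heavy, so it takes stress.
  → primary stress on syllable 7.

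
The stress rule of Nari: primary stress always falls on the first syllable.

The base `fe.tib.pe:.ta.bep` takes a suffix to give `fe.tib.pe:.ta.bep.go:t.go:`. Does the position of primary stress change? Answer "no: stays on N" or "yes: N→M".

Base `fe.tib.pe:.ta.bep` (5 syllables):
  The word has 5 syllables; the first syllable is syllable 1 (fe).
  → primary stress on syllable 1.
Suffixed `fe.tib.pe:.ta.bep.go:t.go:` (7 syllables):
  The word has 7 syllables; the first syllable is syllable 1 (fe).
  → primary stress on syllable 1.

no: stays on 1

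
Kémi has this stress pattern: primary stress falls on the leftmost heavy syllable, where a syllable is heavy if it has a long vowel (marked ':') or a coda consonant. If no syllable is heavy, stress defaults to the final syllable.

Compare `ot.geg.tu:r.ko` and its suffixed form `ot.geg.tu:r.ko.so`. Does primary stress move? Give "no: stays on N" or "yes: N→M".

no: stays on 1

Base `ot.geg.tu:r.ko` (4 syllables):
  Weights: 1 ot H, 2 geg H, 3 tu:r H, 4 ko L.
  Heavy syllables in the domain: 1, 2, 3. The leftmost is syllable 1 (ot).
  → primary stress on syllable 1.
Suffixed `ot.geg.tu:r.ko.so` (5 syllables):
  Weights: 1 ot H, 2 geg H, 3 tu:r H, 4 ko L, 5 so L.
  Heavy syllables in the domain: 1, 2, 3. The leftmost is syllable 1 (ot).
  → primary stress on syllable 1.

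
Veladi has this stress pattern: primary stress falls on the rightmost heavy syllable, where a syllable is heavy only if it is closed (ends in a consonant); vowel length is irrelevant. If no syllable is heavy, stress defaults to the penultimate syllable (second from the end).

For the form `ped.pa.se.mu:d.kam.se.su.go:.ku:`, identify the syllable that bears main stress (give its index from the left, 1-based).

Weights: 1 ped H, 2 pa L, 3 se L, 4 mu:d H, 5 kam H, 6 se L, 7 su L, 8 go: L, 9 ku: L.
Heavy syllables in the domain: 1, 4, 5. The rightmost is syllable 5 (kam).
Primary stress: syllable 5 → ped.pa.se.mu:d.ˈkam.se.su.go:.ku:.

5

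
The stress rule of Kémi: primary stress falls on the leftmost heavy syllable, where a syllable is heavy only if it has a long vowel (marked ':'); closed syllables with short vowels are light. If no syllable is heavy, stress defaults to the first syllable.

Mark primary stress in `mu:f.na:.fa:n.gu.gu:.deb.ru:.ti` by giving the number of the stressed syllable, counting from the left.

Weights: 1 mu:f H, 2 na: H, 3 fa:n H, 4 gu L, 5 gu: H, 6 deb L, 7 ru: H, 8 ti L.
Heavy syllables in the domain: 1, 2, 3, 5, 7. The leftmost is syllable 1 (mu:f).
Primary stress: syllable 1 → ˈmu:f.na:.fa:n.gu.gu:.deb.ru:.ti.

1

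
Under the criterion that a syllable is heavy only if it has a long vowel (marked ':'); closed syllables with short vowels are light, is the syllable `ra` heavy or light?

light

`ra`: short vowel, open (no coda). Short vowel → light.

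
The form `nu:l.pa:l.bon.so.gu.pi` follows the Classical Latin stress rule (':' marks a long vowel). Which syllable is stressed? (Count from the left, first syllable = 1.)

Classical Latin: stress the penult if heavy (long vowel or closed), else the antepenult.
Weights: 4 so L, 5 gu L, 6 pi L.
The penult (syllable 5, gu) is light, so stress falls on the antepenult (syllable 4, so).
Stress on syllable 4: nu:l.pa:l.bon.ˈso.gu.pi.

4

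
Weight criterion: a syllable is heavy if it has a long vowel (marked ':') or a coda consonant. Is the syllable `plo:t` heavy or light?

heavy

`plo:t`: long vowel, closed (coda /t/). Long vowel and closed → heavy.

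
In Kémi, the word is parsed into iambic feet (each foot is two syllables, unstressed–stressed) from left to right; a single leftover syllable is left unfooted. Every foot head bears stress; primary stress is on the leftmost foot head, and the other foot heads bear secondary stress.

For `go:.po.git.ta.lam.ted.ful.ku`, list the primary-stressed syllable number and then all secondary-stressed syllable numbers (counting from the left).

primary 2, secondary 4, 6, 8

Parse left to right into iambic (σˈσ) feet: (go:.ˈpo) (git.ˈta) (lam.ˈted) (ful.ˈku).
Foot heads (stressed positions): 2, 4, 6, 8.
End Rule Leftmost: primary stress on the leftmost head = syllable 2.
Secondary stress on 4, 6, 8: go:.ˈpo.git.ˌta.lam.ˌted.ful.ˌku.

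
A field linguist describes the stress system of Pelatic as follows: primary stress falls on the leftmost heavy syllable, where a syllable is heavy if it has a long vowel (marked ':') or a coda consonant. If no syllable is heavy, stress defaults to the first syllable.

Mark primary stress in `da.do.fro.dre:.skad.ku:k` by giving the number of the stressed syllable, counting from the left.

4

Weights: 1 da L, 2 do L, 3 fro L, 4 dre: H, 5 skad H, 6 ku:k H.
Heavy syllables in the domain: 4, 5, 6. The leftmost is syllable 4 (dre:).
Primary stress: syllable 4 → da.do.fro.ˈdre:.skad.ku:k.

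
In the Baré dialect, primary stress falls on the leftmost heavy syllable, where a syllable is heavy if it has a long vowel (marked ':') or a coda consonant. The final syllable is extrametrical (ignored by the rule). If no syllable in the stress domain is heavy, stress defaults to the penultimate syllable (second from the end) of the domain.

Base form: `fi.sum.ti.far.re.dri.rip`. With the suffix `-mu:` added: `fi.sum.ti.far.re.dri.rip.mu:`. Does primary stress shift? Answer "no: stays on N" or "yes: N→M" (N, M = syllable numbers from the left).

Base `fi.sum.ti.far.re.dri.rip` (7 syllables):
  The final syllable (7, rip) is extrametrical; the stress domain is syllables 1–6.
  Weights: 1 fi L, 2 sum H, 3 ti L, 4 far H, 5 re L, 6 dri L.
  Heavy syllables in the domain: 2, 4. The leftmost is syllable 2 (sum).
  → primary stress on syllable 2.
Suffixed `fi.sum.ti.far.re.dri.rip.mu:` (8 syllables):
  The final syllable (8, mu:) is extrametrical; the stress domain is syllables 1–7.
  Weights: 1 fi L, 2 sum H, 3 ti L, 4 far H, 5 re L, 6 dri L, 7 rip H.
  Heavy syllables in the domain: 2, 4, 7. The leftmost is syllable 2 (sum).
  → primary stress on syllable 2.

no: stays on 2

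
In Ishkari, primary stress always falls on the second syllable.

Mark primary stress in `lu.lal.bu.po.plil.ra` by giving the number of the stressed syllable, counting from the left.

The word has 6 syllables; the second syllable is syllable 2 (lal).
Primary stress: syllable 2 → lu.ˈlal.bu.po.plil.ra.

2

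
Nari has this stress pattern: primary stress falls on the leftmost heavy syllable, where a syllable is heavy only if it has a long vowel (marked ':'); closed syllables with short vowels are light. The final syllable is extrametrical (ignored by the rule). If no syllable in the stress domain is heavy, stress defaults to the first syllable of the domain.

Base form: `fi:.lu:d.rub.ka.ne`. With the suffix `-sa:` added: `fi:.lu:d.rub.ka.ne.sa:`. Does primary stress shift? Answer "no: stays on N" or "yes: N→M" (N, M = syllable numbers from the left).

Base `fi:.lu:d.rub.ka.ne` (5 syllables):
  The final syllable (5, ne) is extrametrical; the stress domain is syllables 1–4.
  Weights: 1 fi: H, 2 lu:d H, 3 rub L, 4 ka L.
  Heavy syllables in the domain: 1, 2. The leftmost is syllable 1 (fi:).
  → primary stress on syllable 1.
Suffixed `fi:.lu:d.rub.ka.ne.sa:` (6 syllables):
  The final syllable (6, sa:) is extrametrical; the stress domain is syllables 1–5.
  Weights: 1 fi: H, 2 lu:d H, 3 rub L, 4 ka L, 5 ne L.
  Heavy syllables in the domain: 1, 2. The leftmost is syllable 1 (fi:).
  → primary stress on syllable 1.

no: stays on 1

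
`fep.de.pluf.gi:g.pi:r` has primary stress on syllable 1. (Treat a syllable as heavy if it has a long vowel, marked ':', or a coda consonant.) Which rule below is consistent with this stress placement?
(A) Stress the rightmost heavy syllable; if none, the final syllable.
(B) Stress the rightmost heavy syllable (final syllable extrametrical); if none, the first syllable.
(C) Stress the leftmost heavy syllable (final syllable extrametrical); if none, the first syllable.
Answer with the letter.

C

Rule A → syllable 5 (observed: 1).
Rule B → syllable 4 (observed: 1).
Rule C → syllable 1 ✓.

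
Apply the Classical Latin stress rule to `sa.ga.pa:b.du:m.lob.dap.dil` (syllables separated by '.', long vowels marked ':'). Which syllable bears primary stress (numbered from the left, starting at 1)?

Classical Latin: stress the penult if heavy (long vowel or closed), else the antepenult.
Weights: 5 lob H, 6 dap H, 7 dil H.
The penult (syllable 6, dap) is heavy, so it takes stress.
Stress on syllable 6: sa.ga.pa:b.du:m.lob.ˈdap.dil.

6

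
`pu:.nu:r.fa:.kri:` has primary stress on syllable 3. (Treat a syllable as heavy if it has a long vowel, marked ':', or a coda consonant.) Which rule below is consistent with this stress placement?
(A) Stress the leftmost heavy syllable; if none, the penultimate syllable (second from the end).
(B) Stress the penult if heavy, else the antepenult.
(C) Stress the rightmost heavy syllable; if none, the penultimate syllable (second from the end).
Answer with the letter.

B

Rule A → syllable 1 (observed: 3).
Rule B → syllable 3 ✓.
Rule C → syllable 4 (observed: 3).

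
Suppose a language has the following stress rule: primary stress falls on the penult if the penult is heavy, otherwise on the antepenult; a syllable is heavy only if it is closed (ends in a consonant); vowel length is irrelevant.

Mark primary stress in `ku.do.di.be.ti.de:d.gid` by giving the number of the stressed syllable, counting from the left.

Weights: 5 ti L, 6 de:d H, 7 gid H.
The penult (syllable 6, de:d) is heavy, so it takes stress.
Primary stress: syllable 6 → ku.do.di.be.ti.ˈde:d.gid.

6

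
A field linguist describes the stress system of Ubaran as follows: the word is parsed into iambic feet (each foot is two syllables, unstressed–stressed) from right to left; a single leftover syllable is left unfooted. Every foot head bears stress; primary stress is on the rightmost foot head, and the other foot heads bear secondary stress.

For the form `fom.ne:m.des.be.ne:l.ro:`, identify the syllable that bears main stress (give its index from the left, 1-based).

6

Parse right to left into iambic (σˈσ) feet: (fom.ˈne:m) (des.ˈbe) (ne:l.ˈro:).
Foot heads (stressed positions): 2, 4, 6.
End Rule Rightmost: primary stress on the rightmost head = syllable 6.
Primary stress: syllable 6 → fom.ne:m.des.be.ne:l.ˈro:.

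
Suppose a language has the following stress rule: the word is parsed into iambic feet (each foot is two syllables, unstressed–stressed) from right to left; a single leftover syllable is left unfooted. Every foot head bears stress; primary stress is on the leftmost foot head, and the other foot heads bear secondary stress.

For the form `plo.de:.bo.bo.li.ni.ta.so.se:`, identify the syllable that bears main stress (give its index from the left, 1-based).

Parse right to left into iambic (σˈσ) feet: plo (de:.ˈbo) (bo.ˈli) (ni.ˈta) (so.ˈse:). Syllable 1 is left unfooted.
Foot heads (stressed positions): 3, 5, 7, 9.
End Rule Leftmost: primary stress on the leftmost head = syllable 3.
Primary stress: syllable 3 → plo.de:.ˈbo.bo.li.ni.ta.so.se:.

3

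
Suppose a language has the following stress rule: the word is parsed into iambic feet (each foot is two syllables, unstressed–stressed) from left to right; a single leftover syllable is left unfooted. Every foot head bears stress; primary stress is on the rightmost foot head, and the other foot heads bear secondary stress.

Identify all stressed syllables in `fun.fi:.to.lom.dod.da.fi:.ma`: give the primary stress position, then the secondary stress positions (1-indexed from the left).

primary 8, secondary 2, 4, 6

Parse left to right into iambic (σˈσ) feet: (fun.ˈfi:) (to.ˈlom) (dod.ˈda) (fi:.ˈma).
Foot heads (stressed positions): 2, 4, 6, 8.
End Rule Rightmost: primary stress on the rightmost head = syllable 8.
Secondary stress on 2, 4, 6: fun.ˌfi:.to.ˌlom.dod.ˌda.fi:.ˈma.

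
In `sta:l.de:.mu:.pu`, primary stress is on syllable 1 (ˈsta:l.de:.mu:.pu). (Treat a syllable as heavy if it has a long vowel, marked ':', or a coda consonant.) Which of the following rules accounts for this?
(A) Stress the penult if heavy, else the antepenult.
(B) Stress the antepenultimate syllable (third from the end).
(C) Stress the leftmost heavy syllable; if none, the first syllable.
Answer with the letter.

C

Rule A → syllable 3 (observed: 1).
Rule B → syllable 2 (observed: 1).
Rule C → syllable 1 ✓.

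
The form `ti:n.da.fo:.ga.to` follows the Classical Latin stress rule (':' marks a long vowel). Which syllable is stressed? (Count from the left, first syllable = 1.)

Classical Latin: stress the penult if heavy (long vowel or closed), else the antepenult.
Weights: 3 fo: H, 4 ga L, 5 to L.
The penult (syllable 4, ga) is light, so stress falls on the antepenult (syllable 3, fo:).
Stress on syllable 3: ti:n.da.ˈfo:.ga.to.

3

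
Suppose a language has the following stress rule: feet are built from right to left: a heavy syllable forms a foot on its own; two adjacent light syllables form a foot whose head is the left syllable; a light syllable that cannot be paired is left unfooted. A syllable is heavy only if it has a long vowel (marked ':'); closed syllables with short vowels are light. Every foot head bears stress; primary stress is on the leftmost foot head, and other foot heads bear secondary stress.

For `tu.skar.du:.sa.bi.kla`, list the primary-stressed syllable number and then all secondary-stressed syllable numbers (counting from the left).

Weights: 1 tu L, 2 skar L, 3 du: H, 4 sa L, 5 bi L, 6 kla L.
Parse right to left (heavy = foot alone; LL = one foot; stranded L unfooted): (ˈtu.skar) (ˈdu:) sa (ˈbi.kla).
Foot heads: 1, 3, 5.
Primary stress on the leftmost head = syllable 1.
Secondary stress on 3, 5: ˈtu.skar.ˌdu:.sa.ˌbi.kla.

primary 1, secondary 3, 5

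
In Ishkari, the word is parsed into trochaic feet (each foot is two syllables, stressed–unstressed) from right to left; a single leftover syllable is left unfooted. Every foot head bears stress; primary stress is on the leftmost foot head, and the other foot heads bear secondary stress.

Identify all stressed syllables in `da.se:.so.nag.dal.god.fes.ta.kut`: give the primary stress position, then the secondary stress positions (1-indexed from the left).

primary 2, secondary 4, 6, 8

Parse right to left into trochaic (ˈσσ) feet: da (ˈse:.so) (ˈnag.dal) (ˈgod.fes) (ˈta.kut). Syllable 1 is left unfooted.
Foot heads (stressed positions): 2, 4, 6, 8.
End Rule Leftmost: primary stress on the leftmost head = syllable 2.
Secondary stress on 4, 6, 8: da.ˈse:.so.ˌnag.dal.ˌgod.fes.ˌta.kut.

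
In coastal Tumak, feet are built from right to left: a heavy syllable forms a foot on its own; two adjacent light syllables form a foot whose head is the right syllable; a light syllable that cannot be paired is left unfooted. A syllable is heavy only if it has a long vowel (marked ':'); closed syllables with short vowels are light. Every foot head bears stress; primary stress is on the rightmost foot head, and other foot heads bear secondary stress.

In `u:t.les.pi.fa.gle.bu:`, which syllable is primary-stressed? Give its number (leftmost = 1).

Weights: 1 u:t H, 2 les L, 3 pi L, 4 fa L, 5 gle L, 6 bu: H.
Parse right to left (heavy = foot alone; LL = one foot; stranded L unfooted): (ˈu:t) (les.ˈpi) (fa.ˈgle) (ˈbu:).
Foot heads: 1, 3, 5, 6.
Primary stress on the rightmost head = syllable 6.
Primary stress: syllable 6 → u:t.les.pi.fa.gle.ˈbu:.

6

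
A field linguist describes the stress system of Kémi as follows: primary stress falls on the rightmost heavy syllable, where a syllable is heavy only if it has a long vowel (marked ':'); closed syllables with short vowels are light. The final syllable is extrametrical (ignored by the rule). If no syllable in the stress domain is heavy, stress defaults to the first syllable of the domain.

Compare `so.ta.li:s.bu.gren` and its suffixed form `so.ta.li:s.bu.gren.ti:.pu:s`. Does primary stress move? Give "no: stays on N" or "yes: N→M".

Base `so.ta.li:s.bu.gren` (5 syllables):
  The final syllable (5, gren) is extrametrical; the stress domain is syllables 1–4.
  Weights: 1 so L, 2 ta L, 3 li:s H, 4 bu L.
  Heavy syllables in the domain: 3. The rightmost is syllable 3 (li:s).
  → primary stress on syllable 3.
Suffixed `so.ta.li:s.bu.gren.ti:.pu:s` (7 syllables):
  The final syllable (7, pu:s) is extrametrical; the stress domain is syllables 1–6.
  Weights: 1 so L, 2 ta L, 3 li:s H, 4 bu L, 5 gren L, 6 ti: H.
  Heavy syllables in the domain: 3, 6. The rightmost is syllable 6 (ti:).
  → primary stress on syllable 6.

yes: 3→6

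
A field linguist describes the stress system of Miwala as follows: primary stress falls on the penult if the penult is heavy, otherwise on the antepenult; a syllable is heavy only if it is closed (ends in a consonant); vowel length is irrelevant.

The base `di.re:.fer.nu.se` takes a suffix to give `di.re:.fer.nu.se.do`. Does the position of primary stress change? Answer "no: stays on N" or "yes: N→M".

yes: 3→4

Base `di.re:.fer.nu.se` (5 syllables):
  Weights: 3 fer H, 4 nu L, 5 se L.
  The penult (syllable 4, nu) is light, so stress falls on the antepenult (syllable 3, fer).
  → primary stress on syllable 3.
Suffixed `di.re:.fer.nu.se.do` (6 syllables):
  Weights: 4 nu L, 5 se L, 6 do L.
  The penult (syllable 5, se) is light, so stress falls on the antepenult (syllable 4, nu).
  → primary stress on syllable 4.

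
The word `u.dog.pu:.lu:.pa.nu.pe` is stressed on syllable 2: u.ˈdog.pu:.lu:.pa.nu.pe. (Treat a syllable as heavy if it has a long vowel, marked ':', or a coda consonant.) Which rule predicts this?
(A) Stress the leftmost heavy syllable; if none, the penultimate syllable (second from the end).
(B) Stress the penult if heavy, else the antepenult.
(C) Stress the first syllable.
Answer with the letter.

Rule A → syllable 2 ✓.
Rule B → syllable 5 (observed: 2).
Rule C → syllable 1 (observed: 2).

A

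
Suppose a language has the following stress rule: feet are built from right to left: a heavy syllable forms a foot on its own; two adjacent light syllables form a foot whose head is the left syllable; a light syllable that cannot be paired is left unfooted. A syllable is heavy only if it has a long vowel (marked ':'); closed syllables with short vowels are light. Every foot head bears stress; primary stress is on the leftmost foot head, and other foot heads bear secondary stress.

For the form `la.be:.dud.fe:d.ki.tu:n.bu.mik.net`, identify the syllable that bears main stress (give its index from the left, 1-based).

Weights: 1 la L, 2 be: H, 3 dud L, 4 fe:d H, 5 ki L, 6 tu:n H, 7 bu L, 8 mik L, 9 net L.
Parse right to left (heavy = foot alone; LL = one foot; stranded L unfooted): la (ˈbe:) dud (ˈfe:d) ki (ˈtu:n) bu (ˈmik.net).
Foot heads: 2, 4, 6, 8.
Primary stress on the leftmost head = syllable 2.
Primary stress: syllable 2 → la.ˈbe:.dud.fe:d.ki.tu:n.bu.mik.net.

2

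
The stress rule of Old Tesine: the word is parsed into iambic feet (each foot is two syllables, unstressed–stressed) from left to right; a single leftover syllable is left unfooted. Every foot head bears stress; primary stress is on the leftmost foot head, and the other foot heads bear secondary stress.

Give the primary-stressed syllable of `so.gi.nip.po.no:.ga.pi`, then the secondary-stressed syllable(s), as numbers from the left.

Parse left to right into iambic (σˈσ) feet: (so.ˈgi) (nip.ˈpo) (no:.ˈga) pi. Syllable 7 is left unfooted.
Foot heads (stressed positions): 2, 4, 6.
End Rule Leftmost: primary stress on the leftmost head = syllable 2.
Secondary stress on 4, 6: so.ˈgi.nip.ˌpo.no:.ˌga.pi.

primary 2, secondary 4, 6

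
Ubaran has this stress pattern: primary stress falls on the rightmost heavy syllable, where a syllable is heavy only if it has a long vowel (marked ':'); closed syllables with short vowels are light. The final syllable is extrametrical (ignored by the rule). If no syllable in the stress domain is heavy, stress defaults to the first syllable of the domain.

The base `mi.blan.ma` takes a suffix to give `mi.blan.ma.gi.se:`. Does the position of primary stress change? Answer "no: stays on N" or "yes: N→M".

no: stays on 1

Base `mi.blan.ma` (3 syllables):
  The final syllable (3, ma) is extrametrical; the stress domain is syllables 1–2.
  Weights: 1 mi L, 2 blan L.
  No heavy syllable in the domain; default to the first syllable of the domain = syllable 1.
  → primary stress on syllable 1.
Suffixed `mi.blan.ma.gi.se:` (5 syllables):
  The final syllable (5, se:) is extrametrical; the stress domain is syllables 1–4.
  Weights: 1 mi L, 2 blan L, 3 ma L, 4 gi L.
  No heavy syllable in the domain; default to the first syllable of the domain = syllable 1.
  → primary stress on syllable 1.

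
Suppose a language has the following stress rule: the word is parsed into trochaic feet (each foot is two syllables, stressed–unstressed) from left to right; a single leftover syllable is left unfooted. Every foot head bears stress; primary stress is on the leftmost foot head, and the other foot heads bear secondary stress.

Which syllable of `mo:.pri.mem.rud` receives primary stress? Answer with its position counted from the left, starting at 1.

Parse left to right into trochaic (ˈσσ) feet: (ˈmo:.pri) (ˈmem.rud).
Foot heads (stressed positions): 1, 3.
End Rule Leftmost: primary stress on the leftmost head = syllable 1.
Primary stress: syllable 1 → ˈmo:.pri.mem.rud.

1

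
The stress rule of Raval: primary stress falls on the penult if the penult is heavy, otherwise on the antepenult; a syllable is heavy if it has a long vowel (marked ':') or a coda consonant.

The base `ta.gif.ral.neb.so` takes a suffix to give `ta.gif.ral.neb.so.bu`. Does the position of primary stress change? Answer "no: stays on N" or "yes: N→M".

Base `ta.gif.ral.neb.so` (5 syllables):
  Weights: 3 ral H, 4 neb H, 5 so L.
  The penult (syllable 4, neb) is heavy, so it takes stress.
  → primary stress on syllable 4.
Suffixed `ta.gif.ral.neb.so.bu` (6 syllables):
  Weights: 4 neb H, 5 so L, 6 bu L.
  The penult (syllable 5, so) is light, so stress falls on the antepenult (syllable 4, neb).
  → primary stress on syllable 4.

no: stays on 4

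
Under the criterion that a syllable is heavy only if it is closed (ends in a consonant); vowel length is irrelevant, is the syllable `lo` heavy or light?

light

`lo`: short vowel, open (no coda). Open (no coda) → light.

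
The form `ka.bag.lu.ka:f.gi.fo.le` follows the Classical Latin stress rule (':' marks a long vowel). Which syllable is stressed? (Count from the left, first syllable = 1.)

Classical Latin: stress the penult if heavy (long vowel or closed), else the antepenult.
Weights: 5 gi L, 6 fo L, 7 le L.
The penult (syllable 6, fo) is light, so stress falls on the antepenult (syllable 5, gi).
Stress on syllable 5: ka.bag.lu.ka:f.ˈgi.fo.le.

5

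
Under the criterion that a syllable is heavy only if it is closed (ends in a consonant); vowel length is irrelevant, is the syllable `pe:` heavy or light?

light

`pe:`: long vowel, open (no coda). Open (no coda) → light.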